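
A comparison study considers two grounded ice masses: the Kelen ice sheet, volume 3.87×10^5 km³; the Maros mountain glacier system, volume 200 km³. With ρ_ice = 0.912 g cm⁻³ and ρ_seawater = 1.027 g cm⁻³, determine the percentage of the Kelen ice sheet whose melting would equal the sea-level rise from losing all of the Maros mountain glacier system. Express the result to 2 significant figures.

Equal sea-level rise means equal mass of meltwater, i.e. equal mass of ice lost.
Ice mass of Maros: 1.824×10^14 kg; ice mass of Kelen: 3.529×10^17 kg.
Fraction required = 1.824×10^14 / 3.529×10^17 = 5.17×10^-4 → 0.052 %.

≈ 0.052 %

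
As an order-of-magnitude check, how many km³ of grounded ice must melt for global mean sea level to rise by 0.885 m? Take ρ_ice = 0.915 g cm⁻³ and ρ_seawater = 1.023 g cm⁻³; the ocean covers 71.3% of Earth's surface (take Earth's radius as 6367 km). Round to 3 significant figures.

≈ 3.59×10^5 km³

Required water volume = Δh × A = 0.885 m × 3.63×10^14 m² = 3.214×10^14 m³ = 3.214×10^5 km³.
Ice volume = water volume × ρ_w/ρ_ice = 3.214×10^5 × 1023/915 = 3.59×10^5 km³.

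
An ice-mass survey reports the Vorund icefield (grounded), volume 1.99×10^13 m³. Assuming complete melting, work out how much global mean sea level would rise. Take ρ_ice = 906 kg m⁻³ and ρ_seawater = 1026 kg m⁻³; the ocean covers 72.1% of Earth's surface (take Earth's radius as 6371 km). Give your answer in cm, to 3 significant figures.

≈ 4.78 cm

Vorund: 1.99×10^13 m³ × (906/1026) = 1.757×10^13 m³ of water.
Spread over 3.68×10^14 m² of ocean, Δh = 1.757×10^13 / 3.68×10^14 = 0.0478 m = 4.78 cm.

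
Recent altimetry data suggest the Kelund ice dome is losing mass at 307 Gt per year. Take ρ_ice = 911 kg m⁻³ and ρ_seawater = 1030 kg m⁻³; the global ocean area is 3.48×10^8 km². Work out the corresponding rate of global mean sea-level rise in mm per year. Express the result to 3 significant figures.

≈ 0.856 mm/yr

ρ_w = 1030 kg m⁻³. Annual water volume added = 307 Gt / ρ_w = 3.070×10^14 kg / 1030 kg m⁻³ = 2.981×10^11 m³.
Δh per year = 2.981×10^11 / 3.48×10^14 = 8.56×10^-4 m = 0.856 mm.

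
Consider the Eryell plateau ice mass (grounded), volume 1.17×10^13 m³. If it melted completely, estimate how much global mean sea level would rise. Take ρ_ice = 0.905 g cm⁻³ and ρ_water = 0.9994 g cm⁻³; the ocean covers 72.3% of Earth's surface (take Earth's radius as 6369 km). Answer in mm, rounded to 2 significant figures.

≈ 29 mm

Eryell: 1.17×10^13 m³ × (905/999.4) = 1.059×10^13 m³ of water.
Spread over 3.69×10^14 m² of ocean, Δh = 1.059×10^13 / 3.69×10^14 = 0.0287 m = 29 mm.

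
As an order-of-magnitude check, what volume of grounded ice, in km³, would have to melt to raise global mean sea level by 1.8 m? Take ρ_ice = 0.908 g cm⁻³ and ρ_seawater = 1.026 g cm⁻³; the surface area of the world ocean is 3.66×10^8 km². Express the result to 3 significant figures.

≈ 7.44×10^5 km³

Required water volume = Δh × A = 1.8 m × 3.66×10^14 m² = 6.588×10^14 m³ = 6.588×10^5 km³.
Ice volume = water volume × ρ_w/ρ_ice = 6.588×10^5 × 1026/908 = 7.44×10^5 km³.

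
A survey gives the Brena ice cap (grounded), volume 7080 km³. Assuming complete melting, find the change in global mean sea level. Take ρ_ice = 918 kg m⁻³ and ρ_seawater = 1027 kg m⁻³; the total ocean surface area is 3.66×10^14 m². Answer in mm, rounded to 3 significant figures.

Brena: 7080 km³ × (918/1027) = 6329 km³ of water.
Spread over 3.66×10^14 m² of ocean, Δh = 6.329×10^12 / 3.66×10^14 = 0.0173 m = 17.3 mm.

≈ 17.3 mm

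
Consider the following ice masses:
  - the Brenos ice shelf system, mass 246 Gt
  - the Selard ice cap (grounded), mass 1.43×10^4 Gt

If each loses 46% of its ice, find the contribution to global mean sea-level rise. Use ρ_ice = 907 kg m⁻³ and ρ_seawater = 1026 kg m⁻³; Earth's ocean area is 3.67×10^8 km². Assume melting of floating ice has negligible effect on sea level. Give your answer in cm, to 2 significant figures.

The Brenos ice shelf system is floating and already displaces its own weight of water, so its melt adds essentially nothing to sea level.
Selard: 0.46 × 1.43×10^4 Gt = 6.578×10^15 kg; dividing by ρ_w = 1026 kg m⁻³ gives 6.411×10^12 m³ of water.
Total added water ≈ 6.411×10^12 m³ over 3.67×10^14 m² → Δh = 0.0175 m = 1.7 cm.

≈ 1.7 cm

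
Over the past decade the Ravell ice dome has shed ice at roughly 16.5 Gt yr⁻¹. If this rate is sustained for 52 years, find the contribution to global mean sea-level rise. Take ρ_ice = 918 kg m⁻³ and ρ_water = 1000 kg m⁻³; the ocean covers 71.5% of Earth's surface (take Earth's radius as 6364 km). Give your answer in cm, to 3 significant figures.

Total mass lost = 16.5 Gt/yr × 52 yr = 858.0 Gt = 8.580×10^14 kg.
ρ_w = 1000 kg m⁻³, so water volume = 8.580×10^14 / 1000 = 8.580×10^11 m³.
Δh = 8.580×10^11 / 3.64×10^14 = 2.36×10^-3 m = 0.236 cm.

≈ 0.236 cm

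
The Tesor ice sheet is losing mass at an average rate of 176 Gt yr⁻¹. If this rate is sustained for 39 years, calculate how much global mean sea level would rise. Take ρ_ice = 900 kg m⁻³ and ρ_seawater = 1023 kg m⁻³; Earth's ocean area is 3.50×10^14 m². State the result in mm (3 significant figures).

Total mass lost = 176 Gt/yr × 39 yr = 6864 Gt = 6.864×10^15 kg.
ρ_w = 1023 kg m⁻³, so water volume = 6.864×10^15 / 1023 = 6.710×10^12 m³.
Δh = 6.710×10^12 / 3.50×10^14 = 0.0192 m = 19.2 mm.

≈ 19.2 mm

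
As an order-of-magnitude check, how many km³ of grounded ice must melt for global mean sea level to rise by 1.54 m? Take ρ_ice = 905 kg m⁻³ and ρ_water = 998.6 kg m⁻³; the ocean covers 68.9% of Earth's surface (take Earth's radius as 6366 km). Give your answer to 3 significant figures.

≈ 5.96×10^5 km³

Required water volume = Δh × A = 1.54 m × 3.51×10^14 m² = 5.404×10^14 m³ = 5.404×10^5 km³.
Ice volume = water volume × ρ_w/ρ_ice = 5.404×10^5 × 998.6/905 = 5.96×10^5 km³.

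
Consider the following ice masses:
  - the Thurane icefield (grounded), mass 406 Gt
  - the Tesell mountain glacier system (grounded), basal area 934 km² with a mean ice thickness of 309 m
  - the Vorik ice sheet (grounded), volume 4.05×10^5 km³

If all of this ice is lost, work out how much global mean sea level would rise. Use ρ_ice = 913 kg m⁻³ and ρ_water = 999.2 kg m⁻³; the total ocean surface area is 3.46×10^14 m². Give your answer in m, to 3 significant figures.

≈ 1.07 m

Thurane: 406 Gt = 4.060×10^14 kg; dividing by ρ_w = 999.2 kg m⁻³ gives 4.063×10^11 m³ of water.
Tesell: ice volume = 934 km² × 309 m = 288.6 km³; 288.6 × (913/999.2) = 263.7 km³ of water.
Vorik: 4.05×10^5 km³ × (913/999.2) = 3.701×10^5 km³ of water.
Total added water ≈ 3.707×10^14 m³ over 3.46×10^14 m² → Δh = 1.07 m.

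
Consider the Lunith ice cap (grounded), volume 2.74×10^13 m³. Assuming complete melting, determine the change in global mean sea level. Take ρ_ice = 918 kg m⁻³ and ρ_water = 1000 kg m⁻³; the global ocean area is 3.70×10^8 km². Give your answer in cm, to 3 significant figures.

Lunith: 2.74×10^13 m³ × (918/1000) = 2.515×10^13 m³ of water.
Spread over 3.70×10^14 m² of ocean, Δh = 2.515×10^13 / 3.70×10^14 = 0.0680 m = 6.80 cm.

≈ 6.80 cm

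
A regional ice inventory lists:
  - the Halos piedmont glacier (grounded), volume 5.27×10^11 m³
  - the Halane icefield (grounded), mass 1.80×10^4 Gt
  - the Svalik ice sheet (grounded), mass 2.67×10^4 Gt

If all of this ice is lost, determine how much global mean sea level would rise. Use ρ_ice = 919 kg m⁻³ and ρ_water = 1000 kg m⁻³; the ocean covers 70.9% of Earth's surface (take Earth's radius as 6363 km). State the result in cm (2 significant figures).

≈ 13 cm

Halos: 5.27×10^11 m³ × (919/1000) = 4.843×10^11 m³ of water.
Halane: 1.80×10^4 Gt = 1.800×10^16 kg; dividing by ρ_w = 1000 kg m⁻³ gives 1.800×10^13 m³ of water.
Svalik: 2.67×10^4 Gt = 2.670×10^16 kg; dividing by ρ_w = 1000 kg m⁻³ gives 2.670×10^13 m³ of water.
Total added water ≈ 4.518×10^13 m³ over 3.61×10^14 m² → Δh = 0.125 m = 13 cm.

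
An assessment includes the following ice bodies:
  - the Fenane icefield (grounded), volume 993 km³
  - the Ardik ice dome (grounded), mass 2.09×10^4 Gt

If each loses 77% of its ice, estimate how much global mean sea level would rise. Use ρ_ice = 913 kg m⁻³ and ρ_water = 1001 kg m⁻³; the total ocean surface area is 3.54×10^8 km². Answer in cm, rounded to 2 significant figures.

Fenane: 0.77 × 993 km³ × (913/1001) = 697.4 km³ of water.
Ardik: 0.77 × 2.09×10^4 Gt = 1.609×10^16 kg; dividing by ρ_w = 1001 kg m⁻³ gives 1.608×10^13 m³ of water.
Total added water ≈ 1.677×10^13 m³ over 3.54×10^14 m² → Δh = 0.0474 m = 4.7 cm.

≈ 4.7 cm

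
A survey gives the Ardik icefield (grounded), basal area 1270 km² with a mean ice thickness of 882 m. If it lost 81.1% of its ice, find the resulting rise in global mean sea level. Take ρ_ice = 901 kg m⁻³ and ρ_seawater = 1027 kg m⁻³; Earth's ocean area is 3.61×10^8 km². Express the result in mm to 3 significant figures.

Ardik: ice volume = 1270 km² × 882 m = 1120 km³; 0.811 × 1120 × (901/1027) = 797.0 km³ of water.
Spread over 3.61×10^14 m² of ocean, Δh = 7.970×10^11 / 3.61×10^14 = 2.21×10^-3 m = 2.21 mm.

≈ 2.21 mm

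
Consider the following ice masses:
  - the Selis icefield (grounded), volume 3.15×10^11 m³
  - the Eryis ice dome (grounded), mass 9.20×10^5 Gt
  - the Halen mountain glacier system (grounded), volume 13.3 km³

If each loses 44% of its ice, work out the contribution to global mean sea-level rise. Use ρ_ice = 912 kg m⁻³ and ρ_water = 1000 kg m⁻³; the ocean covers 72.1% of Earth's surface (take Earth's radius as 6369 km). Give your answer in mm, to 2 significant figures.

≈ 1100 mm

Selis: 0.44 × 3.15×10^11 m³ × (912/1000) = 1.264×10^11 m³ of water.
Eryis: 0.44 × 9.20×10^5 Gt = 4.048×10^17 kg; dividing by ρ_w = 1000 kg m⁻³ gives 4.048×10^14 m³ of water.
Halen: 0.44 × 13.3 km³ × (912/1000) = 5.337 km³ of water.
Total added water ≈ 4.049×10^14 m³ over 3.68×10^14 m² → Δh = 1.10 m = 1100 mm.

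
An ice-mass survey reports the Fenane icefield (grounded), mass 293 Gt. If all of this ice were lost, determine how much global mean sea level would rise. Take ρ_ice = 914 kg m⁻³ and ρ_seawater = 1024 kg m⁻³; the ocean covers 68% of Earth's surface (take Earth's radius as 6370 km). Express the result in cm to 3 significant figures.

Fenane: 293 Gt = 2.930×10^14 kg; dividing by ρ_w = 1024 kg m⁻³ gives 2.861×10^11 m³ of water.
Spread over 3.47×10^14 m² of ocean, Δh = 2.861×10^11 / 3.47×10^14 = 8.25×10^-4 m = 0.0825 cm.

≈ 0.0825 cm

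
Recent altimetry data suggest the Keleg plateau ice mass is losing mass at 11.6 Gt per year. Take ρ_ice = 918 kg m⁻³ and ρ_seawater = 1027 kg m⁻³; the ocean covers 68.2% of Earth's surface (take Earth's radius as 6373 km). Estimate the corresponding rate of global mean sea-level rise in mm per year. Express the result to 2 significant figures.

ρ_w = 1027 kg m⁻³. Annual water volume added = 11.6 Gt / ρ_w = 1.160×10^13 kg / 1027 kg m⁻³ = 1.130×10^10 m³.
Δh per year = 1.130×10^10 / 3.48×10^14 = 3.24×10^-5 m = 0.032 mm.

≈ 0.032 mm/yr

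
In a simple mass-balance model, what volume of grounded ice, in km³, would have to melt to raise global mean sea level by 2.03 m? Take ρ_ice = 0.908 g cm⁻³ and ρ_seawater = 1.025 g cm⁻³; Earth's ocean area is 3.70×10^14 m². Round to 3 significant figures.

≈ 8.48×10^5 km³

Required water volume = Δh × A = 2.03 m × 3.70×10^14 m² = 7.511×10^14 m³ = 7.511×10^5 km³.
Ice volume = water volume × ρ_w/ρ_ice = 7.511×10^5 × 1025/908 = 8.48×10^5 km³.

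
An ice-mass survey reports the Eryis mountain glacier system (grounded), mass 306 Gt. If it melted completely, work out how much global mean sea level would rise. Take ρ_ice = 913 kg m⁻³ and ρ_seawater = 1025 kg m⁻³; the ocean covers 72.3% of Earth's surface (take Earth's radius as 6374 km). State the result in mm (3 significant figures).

Eryis: 306 Gt = 3.060×10^14 kg; dividing by ρ_w = 1025 kg m⁻³ gives 2.985×10^11 m³ of water.
Spread over 3.69×10^14 m² of ocean, Δh = 2.985×10^11 / 3.69×10^14 = 8.09×10^-4 m = 0.809 mm.

≈ 0.809 mm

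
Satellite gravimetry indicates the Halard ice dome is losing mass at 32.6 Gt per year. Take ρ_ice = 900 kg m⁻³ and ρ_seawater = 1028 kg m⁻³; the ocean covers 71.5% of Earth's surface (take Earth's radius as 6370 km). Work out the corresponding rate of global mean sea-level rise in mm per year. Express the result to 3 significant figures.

ρ_w = 1028 kg m⁻³. Annual water volume added = 32.6 Gt / ρ_w = 3.260×10^13 kg / 1028 kg m⁻³ = 3.171×10^10 m³.
Δh per year = 3.171×10^10 / 3.65×10^14 = 8.70×10^-5 m = 0.0870 mm.

≈ 0.0870 mm/yr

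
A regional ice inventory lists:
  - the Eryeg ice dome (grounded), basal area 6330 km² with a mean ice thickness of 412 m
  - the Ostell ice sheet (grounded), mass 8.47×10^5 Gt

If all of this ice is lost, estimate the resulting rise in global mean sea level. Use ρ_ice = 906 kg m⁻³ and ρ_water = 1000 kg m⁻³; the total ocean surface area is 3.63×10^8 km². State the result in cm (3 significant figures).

≈ 234 cm

Eryeg: ice volume = 6330 km² × 412 m = 2608 km³; 2608 × (906/1000) = 2363 km³ of water.
Ostell: 8.47×10^5 Gt = 8.470×10^17 kg; dividing by ρ_w = 1000 kg m⁻³ gives 8.470×10^14 m³ of water.
Total added water ≈ 8.494×10^14 m³ over 3.63×10^14 m² → Δh = 2.34 m = 234 cm.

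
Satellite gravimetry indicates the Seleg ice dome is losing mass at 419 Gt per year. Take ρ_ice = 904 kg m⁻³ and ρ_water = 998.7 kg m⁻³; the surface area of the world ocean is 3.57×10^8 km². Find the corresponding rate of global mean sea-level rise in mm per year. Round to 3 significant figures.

≈ 1.18 mm/yr

ρ_w = 998.7 kg m⁻³. Annual water volume added = 419 Gt / ρ_w = 4.190×10^14 kg / 998.7 kg m⁻³ = 4.195×10^11 m³.
Δh per year = 4.195×10^11 / 3.57×10^14 = 1.18×10^-3 m = 1.18 mm.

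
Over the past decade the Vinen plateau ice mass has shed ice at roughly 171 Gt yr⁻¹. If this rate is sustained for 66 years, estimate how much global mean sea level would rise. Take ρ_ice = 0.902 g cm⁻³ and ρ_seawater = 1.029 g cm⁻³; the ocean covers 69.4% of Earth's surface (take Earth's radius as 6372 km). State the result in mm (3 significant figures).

Total mass lost = 171 Gt/yr × 66 yr = 1.129×10^4 Gt = 1.129×10^16 kg.
ρ_w = 1.029 g cm⁻³ = 1029 kg m⁻³, so water volume = 1.129×10^16 / 1029 = 1.097×10^13 m³.
Δh = 1.097×10^13 / 3.54×10^14 = 0.0310 m = 31.0 mm.

≈ 31.0 mm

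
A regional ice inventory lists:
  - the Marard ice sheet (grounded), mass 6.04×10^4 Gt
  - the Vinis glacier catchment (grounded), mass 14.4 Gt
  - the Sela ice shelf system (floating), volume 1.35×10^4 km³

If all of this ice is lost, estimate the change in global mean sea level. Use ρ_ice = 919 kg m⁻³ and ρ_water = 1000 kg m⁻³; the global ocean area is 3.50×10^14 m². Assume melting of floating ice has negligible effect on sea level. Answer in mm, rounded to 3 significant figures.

Marard: 6.04×10^4 Gt = 6.040×10^16 kg; dividing by ρ_w = 1000 kg m⁻³ gives 6.040×10^13 m³ of water.
Vinis: 14.4 Gt = 1.440×10^13 kg; dividing by ρ_w = 1000 kg m⁻³ gives 1.440×10^10 m³ of water.
The Sela ice shelf system is floating and already displaces its own weight of water, so its melt adds essentially nothing to sea level.
Total added water ≈ 6.041×10^13 m³ over 3.50×10^14 m² → Δh = 0.173 m = 173 mm.

≈ 173 mm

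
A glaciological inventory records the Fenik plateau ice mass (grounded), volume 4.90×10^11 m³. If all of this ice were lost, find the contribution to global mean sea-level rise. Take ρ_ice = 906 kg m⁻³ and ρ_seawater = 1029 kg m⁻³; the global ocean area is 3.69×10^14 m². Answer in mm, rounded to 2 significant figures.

Fenik: 4.90×10^11 m³ × (906/1029) = 4.314×10^11 m³ of water.
Spread over 3.69×10^14 m² of ocean, Δh = 4.314×10^11 / 3.69×10^14 = 1.17×10^-3 m = 1.2 mm.

≈ 1.2 mm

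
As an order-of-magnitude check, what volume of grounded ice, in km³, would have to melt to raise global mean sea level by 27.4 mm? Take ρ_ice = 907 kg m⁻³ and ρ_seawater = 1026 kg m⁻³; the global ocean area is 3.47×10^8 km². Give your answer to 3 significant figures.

Required water volume = Δh × A = 0.0274 m × 3.47×10^14 m² = 9.508×10^12 m³ = 9508 km³.
Ice volume = water volume × ρ_w/ρ_ice = 9508 × 1026/907 = 1.08×10^4 km³.

≈ 1.08×10^4 km³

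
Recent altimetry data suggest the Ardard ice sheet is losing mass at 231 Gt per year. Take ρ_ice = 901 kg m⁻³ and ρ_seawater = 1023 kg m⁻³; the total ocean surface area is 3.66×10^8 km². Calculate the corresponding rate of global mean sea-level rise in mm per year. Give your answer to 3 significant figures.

ρ_w = 1023 kg m⁻³. Annual water volume added = 231 Gt / ρ_w = 2.310×10^14 kg / 1023 kg m⁻³ = 2.258×10^11 m³.
Δh per year = 2.258×10^11 / 3.66×10^14 = 6.17×10^-4 m = 0.617 mm.

≈ 0.617 mm/yr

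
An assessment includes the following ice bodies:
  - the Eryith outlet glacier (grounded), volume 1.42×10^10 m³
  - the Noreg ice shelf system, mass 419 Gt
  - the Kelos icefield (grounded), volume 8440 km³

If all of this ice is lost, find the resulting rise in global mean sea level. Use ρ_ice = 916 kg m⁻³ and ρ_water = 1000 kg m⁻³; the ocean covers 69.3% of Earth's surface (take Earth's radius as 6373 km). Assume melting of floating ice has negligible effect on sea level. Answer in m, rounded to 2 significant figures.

Eryith: 1.42×10^10 m³ × (916/1000) = 1.301×10^10 m³ of water.
The Noreg ice shelf system is floating and already displaces its own weight of water, so its melt adds essentially nothing to sea level.
Kelos: 8440 km³ × (916/1000) = 7731 km³ of water.
Total added water ≈ 7.744×10^12 m³ over 3.54×10^14 m² → Δh = 0.0219 m.

≈ 0.022 m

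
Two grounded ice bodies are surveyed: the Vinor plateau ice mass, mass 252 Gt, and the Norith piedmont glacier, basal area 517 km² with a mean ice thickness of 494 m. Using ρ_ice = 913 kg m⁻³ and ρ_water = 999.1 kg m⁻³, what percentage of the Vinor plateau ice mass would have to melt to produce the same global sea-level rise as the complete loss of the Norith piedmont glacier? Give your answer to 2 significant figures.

≈ 93 %

Equal sea-level rise means equal mass of meltwater, i.e. equal mass of ice lost.
Ice mass of Norith: 2.332×10^14 kg; ice mass of Vinor: 2.520×10^14 kg.
Fraction required = 2.332×10^14 / 2.520×10^14 = 0.925 → 93 %.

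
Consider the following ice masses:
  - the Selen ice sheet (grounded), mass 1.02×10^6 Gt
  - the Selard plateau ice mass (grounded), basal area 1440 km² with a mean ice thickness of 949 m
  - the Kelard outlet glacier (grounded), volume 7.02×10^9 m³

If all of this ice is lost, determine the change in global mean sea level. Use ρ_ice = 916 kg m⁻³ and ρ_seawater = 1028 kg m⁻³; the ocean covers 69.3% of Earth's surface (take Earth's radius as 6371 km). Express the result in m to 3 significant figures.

≈ 2.81 m

Selen: 1.02×10^6 Gt = 1.020×10^18 kg; dividing by ρ_w = 1028 kg m⁻³ gives 9.922×10^14 m³ of water.
Selard: ice volume = 1440 km² × 949 m = 1367 km³; 1367 × (916/1028) = 1218 km³ of water.
Kelard: 7.02×10^9 m³ × (916/1028) = 6.255×10^9 m³ of water.
Total added water ≈ 9.934×10^14 m³ over 3.53×10^14 m² → Δh = 2.81 m.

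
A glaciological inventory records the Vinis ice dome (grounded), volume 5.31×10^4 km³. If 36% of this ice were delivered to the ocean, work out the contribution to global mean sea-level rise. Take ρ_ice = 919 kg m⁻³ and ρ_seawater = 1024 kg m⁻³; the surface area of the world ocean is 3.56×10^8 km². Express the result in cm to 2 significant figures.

≈ 4.8 cm

Vinis: 0.36 × 5.31×10^4 km³ × (919/1024) = 1.716×10^4 km³ of water.
Spread over 3.56×10^14 m² of ocean, Δh = 1.716×10^13 / 3.56×10^14 = 0.0482 m = 4.8 cm.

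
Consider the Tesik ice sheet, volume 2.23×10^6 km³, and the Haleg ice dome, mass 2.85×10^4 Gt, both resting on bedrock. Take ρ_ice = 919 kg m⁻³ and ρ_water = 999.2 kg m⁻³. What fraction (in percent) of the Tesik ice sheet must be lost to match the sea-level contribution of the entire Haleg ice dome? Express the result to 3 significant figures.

≈ 1.39 %

Equal sea-level rise means equal mass of meltwater, i.e. equal mass of ice lost.
Ice mass of Haleg: 2.850×10^16 kg; ice mass of Tesik: 2.049×10^18 kg.
Fraction required = 2.850×10^16 / 2.049×10^18 = 0.0139 → 1.39 %.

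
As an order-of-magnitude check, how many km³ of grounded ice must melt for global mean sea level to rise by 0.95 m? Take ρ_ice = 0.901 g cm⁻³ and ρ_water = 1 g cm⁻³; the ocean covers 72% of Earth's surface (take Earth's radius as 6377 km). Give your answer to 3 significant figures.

Required water volume = Δh × A = 0.95 m × 3.68×10^14 m² = 3.495×10^14 m³ = 3.495×10^5 km³.
Ice volume = water volume × ρ_w/ρ_ice = 3.495×10^5 × 1000/901 = 3.88×10^5 km³.

≈ 3.88×10^5 km³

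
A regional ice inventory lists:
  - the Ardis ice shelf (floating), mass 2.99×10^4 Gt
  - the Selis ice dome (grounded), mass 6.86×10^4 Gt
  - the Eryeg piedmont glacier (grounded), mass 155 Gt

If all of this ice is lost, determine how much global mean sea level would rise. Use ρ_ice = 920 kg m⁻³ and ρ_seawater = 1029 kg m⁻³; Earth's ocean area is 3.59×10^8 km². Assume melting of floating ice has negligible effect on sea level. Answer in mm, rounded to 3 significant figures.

The Ardis ice shelf is floating and already displaces its own weight of water, so its melt adds essentially nothing to sea level.
Selis: 6.86×10^4 Gt = 6.860×10^16 kg; dividing by ρ_w = 1029 kg m⁻³ gives 6.667×10^13 m³ of water.
Eryeg: 155 Gt = 1.550×10^14 kg; dividing by ρ_w = 1029 kg m⁻³ gives 1.506×10^11 m³ of water.
Total added water ≈ 6.682×10^13 m³ over 3.59×10^14 m² → Δh = 0.186 m = 186 mm.

≈ 186 mm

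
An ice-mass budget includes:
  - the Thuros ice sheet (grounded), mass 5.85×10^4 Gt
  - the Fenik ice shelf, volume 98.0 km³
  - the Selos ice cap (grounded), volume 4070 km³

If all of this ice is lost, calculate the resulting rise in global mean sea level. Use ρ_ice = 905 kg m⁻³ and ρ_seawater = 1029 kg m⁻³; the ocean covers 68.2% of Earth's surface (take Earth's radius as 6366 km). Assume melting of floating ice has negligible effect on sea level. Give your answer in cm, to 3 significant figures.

Thuros: 5.85×10^4 Gt = 5.850×10^16 kg; dividing by ρ_w = 1029 kg m⁻³ gives 5.685×10^13 m³ of water.
The Fenik ice shelf is floating and already displaces its own weight of water, so its melt adds essentially nothing to sea level.
Selos: 4070 km³ × (905/1029) = 3580 km³ of water.
Total added water ≈ 6.043×10^13 m³ over 3.47×10^14 m² → Δh = 0.174 m = 17.4 cm.

≈ 17.4 cm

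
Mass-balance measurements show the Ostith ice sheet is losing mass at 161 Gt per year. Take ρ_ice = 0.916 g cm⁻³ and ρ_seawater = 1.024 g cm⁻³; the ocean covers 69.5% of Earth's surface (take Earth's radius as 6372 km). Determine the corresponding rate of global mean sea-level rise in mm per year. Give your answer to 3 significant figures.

ρ_w = 1.024 g cm⁻³ = 1024 kg m⁻³. Annual water volume added = 161 Gt / ρ_w = 1.610×10^14 kg / 1024 kg m⁻³ = 1.572×10^11 m³.
Δh per year = 1.572×10^11 / 3.55×10^14 = 4.43×10^-4 m = 0.443 mm.

≈ 0.443 mm/yr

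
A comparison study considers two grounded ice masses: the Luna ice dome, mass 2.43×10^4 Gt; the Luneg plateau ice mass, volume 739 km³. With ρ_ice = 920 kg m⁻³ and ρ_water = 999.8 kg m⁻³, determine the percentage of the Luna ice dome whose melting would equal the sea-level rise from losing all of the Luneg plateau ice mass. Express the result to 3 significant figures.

Equal sea-level rise means equal mass of meltwater, i.e. equal mass of ice lost.
Ice mass of Luneg: 6.799×10^14 kg; ice mass of Luna: 2.430×10^16 kg.
Fraction required = 6.799×10^14 / 2.430×10^16 = 0.0280 → 2.80 %.

≈ 2.80 %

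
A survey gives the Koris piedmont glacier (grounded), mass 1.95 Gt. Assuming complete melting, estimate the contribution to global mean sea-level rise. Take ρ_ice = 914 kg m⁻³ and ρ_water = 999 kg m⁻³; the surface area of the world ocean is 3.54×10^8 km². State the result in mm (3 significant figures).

Koris: 1.95 Gt = 1.950×10^12 kg; dividing by ρ_w = 999 kg m⁻³ gives 1.952×10^9 m³ of water.
Spread over 3.54×10^14 m² of ocean, Δh = 1.952×10^9 / 3.54×10^14 = 5.51×10^-6 m = 5.51×10^-3 mm.

≈ 5.51×10^-3 mm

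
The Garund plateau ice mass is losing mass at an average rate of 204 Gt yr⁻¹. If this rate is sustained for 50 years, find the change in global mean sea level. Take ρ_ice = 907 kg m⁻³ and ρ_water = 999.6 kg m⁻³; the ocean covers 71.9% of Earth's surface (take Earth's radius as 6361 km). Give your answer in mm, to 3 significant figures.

Total mass lost = 204 Gt/yr × 50 yr = 1.020×10^4 Gt = 1.020×10^16 kg.
ρ_w = 999.6 kg m⁻³, so water volume = 1.020×10^16 / 999.6 = 1.020×10^13 m³.
Δh = 1.020×10^13 / 3.66×10^14 = 0.0279 m = 27.9 mm.

≈ 27.9 mm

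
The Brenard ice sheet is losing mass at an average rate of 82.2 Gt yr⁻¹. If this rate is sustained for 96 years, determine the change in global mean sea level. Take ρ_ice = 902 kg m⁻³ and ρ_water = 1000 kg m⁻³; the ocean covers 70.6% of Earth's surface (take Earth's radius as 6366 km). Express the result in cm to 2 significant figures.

≈ 2.2 cm

Total mass lost = 82.2 Gt/yr × 96 yr = 7891 Gt = 7.891×10^15 kg.
ρ_w = 1000 kg m⁻³, so water volume = 7.891×10^15 / 1000 = 7.891×10^12 m³.
Δh = 7.891×10^12 / 3.60×10^14 = 0.0219 m = 2.2 cm.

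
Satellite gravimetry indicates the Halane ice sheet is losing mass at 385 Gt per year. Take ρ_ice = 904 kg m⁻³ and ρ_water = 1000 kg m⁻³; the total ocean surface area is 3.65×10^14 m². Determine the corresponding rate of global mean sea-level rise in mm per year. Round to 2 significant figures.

≈ 1.1 mm/yr

ρ_w = 1000 kg m⁻³. Annual water volume added = 385 Gt / ρ_w = 3.850×10^14 kg / 1000 kg m⁻³ = 3.850×10^11 m³.
Δh per year = 3.850×10^11 / 3.65×10^14 = 1.05×10^-3 m = 1.1 mm.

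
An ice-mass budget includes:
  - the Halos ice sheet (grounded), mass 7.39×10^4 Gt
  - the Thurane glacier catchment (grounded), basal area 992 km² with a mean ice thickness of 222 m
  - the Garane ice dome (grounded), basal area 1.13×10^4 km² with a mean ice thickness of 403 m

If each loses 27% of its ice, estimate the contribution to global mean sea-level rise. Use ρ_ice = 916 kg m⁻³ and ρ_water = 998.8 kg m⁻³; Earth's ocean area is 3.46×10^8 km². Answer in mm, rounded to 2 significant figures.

≈ 61 mm

Halos: 0.27 × 7.39×10^4 Gt = 1.995×10^16 kg; dividing by ρ_w = 998.8 kg m⁻³ gives 1.998×10^13 m³ of water.
Thurane: ice volume = 992 km² × 222 m = 220.2 km³; 0.27 × 220.2 × (916/998.8) = 54.53 km³ of water.
Garane: ice volume = 1.13×10^4 km² × 403 m = 4554 km³; 0.27 × 4554 × (916/998.8) = 1128 km³ of water.
Total added water ≈ 2.116×10^13 m³ over 3.46×10^14 m² → Δh = 0.0612 m = 61 mm.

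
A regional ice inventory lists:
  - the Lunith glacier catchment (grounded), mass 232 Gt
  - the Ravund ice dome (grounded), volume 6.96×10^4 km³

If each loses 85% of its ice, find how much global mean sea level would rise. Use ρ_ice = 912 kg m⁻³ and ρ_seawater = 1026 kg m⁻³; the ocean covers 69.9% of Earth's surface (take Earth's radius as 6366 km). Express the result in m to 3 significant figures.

≈ 0.148 m

Lunith: 0.85 × 232 Gt = 1.972×10^14 kg; dividing by ρ_w = 1026 kg m⁻³ gives 1.922×10^11 m³ of water.
Ravund: 0.85 × 6.96×10^4 km³ × (912/1026) = 5.259×10^4 km³ of water.
Total added water ≈ 5.278×10^13 m³ over 3.56×10^14 m² → Δh = 0.148 m.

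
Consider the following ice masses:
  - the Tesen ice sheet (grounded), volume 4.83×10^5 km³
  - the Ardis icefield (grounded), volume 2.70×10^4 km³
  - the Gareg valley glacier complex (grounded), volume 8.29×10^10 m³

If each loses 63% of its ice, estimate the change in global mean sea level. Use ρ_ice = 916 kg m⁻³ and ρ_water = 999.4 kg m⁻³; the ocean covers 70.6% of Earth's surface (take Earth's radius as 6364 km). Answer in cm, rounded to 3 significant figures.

≈ 82.0 cm

Tesen: 0.63 × 4.83×10^5 km³ × (916/999.4) = 2.789×10^5 km³ of water.
Ardis: 0.63 × 2.70×10^4 km³ × (916/999.4) = 1.559×10^4 km³ of water.
Gareg: 0.63 × 8.29×10^10 m³ × (916/999.4) = 4.787×10^10 m³ of water.
Total added water ≈ 2.945×10^14 m³ over 3.59×10^14 m² → Δh = 0.820 m = 82.0 cm.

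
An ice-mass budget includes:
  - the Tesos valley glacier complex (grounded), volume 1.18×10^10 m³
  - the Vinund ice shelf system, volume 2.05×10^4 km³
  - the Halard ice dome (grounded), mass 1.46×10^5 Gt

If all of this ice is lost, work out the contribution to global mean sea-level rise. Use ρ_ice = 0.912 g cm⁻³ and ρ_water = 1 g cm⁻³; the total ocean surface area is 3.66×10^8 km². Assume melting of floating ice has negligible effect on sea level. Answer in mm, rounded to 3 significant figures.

≈ 399 mm

Tesos: 1.18×10^10 m³ × (912/1000) = 1.076×10^10 m³ of water.
The Vinund ice shelf system is floating and already displaces its own weight of water, so its melt adds essentially nothing to sea level.
Halard: 1.46×10^5 Gt = 1.460×10^17 kg; dividing by ρ_w = 1 g cm⁻³ = 1000 kg m⁻³ gives 1.460×10^14 m³ of water.
Total added water ≈ 1.460×10^14 m³ over 3.66×10^14 m² → Δh = 0.399 m = 399 mm.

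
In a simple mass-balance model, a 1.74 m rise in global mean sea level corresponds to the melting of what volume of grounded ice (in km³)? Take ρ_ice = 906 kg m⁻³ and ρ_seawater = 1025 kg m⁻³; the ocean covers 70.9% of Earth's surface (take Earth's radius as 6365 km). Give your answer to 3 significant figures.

Required water volume = Δh × A = 1.74 m × 3.61×10^14 m² = 6.281×10^14 m³ = 6.281×10^5 km³.
Ice volume = water volume × ρ_w/ρ_ice = 6.281×10^5 × 1025/906 = 7.11×10^5 km³.

≈ 7.11×10^5 km³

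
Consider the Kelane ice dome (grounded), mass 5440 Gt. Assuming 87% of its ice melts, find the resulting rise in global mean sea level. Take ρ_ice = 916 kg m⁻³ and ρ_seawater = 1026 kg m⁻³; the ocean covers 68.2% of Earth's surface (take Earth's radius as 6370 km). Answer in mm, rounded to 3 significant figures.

Kelane: 0.87 × 5440 Gt = 4.733×10^15 kg; dividing by ρ_w = 1026 kg m⁻³ gives 4.613×10^12 m³ of water.
Spread over 3.48×10^14 m² of ocean, Δh = 4.613×10^12 / 3.48×10^14 = 0.0133 m = 13.3 mm.

≈ 13.3 mm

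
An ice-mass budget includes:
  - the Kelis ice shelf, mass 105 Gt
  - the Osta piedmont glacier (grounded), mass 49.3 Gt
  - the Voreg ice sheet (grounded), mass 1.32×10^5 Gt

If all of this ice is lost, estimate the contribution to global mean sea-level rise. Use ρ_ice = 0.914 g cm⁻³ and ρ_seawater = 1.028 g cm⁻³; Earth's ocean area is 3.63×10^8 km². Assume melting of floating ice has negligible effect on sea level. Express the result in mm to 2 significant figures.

≈ 350 mm

The Kelis ice shelf is floating and already displaces its own weight of water, so its melt adds essentially nothing to sea level.
Osta: 49.3 Gt = 4.930×10^13 kg; dividing by ρ_w = 1.028 g cm⁻³ = 1028 kg m⁻³ gives 4.796×10^10 m³ of water.
Voreg: 1.32×10^5 Gt = 1.320×10^17 kg; dividing by ρ_w = 1028 kg m⁻³ gives 1.284×10^14 m³ of water.
Total added water ≈ 1.285×10^14 m³ over 3.63×10^14 m² → Δh = 0.354 m = 350 mm.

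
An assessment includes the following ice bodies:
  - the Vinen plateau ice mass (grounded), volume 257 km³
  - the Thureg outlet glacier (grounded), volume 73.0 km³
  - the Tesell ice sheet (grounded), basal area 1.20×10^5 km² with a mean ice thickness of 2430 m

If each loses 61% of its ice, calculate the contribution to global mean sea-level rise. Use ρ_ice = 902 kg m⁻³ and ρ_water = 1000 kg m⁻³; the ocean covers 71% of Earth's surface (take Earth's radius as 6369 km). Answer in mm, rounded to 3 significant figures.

Vinen: 0.61 × 257 km³ × (902/1000) = 141.4 km³ of water.
Thureg: 0.61 × 73.0 km³ × (902/1000) = 40.17 km³ of water.
Tesell: ice volume = 1.20×10^5 km² × 2430 m = 2.916×10^5 km³; 0.61 × 2.916×10^5 × (902/1000) = 1.604×10^5 km³ of water.
Total added water ≈ 1.606×10^14 m³ over 3.62×10^14 m² → Δh = 0.444 m = 444 mm.

≈ 444 mm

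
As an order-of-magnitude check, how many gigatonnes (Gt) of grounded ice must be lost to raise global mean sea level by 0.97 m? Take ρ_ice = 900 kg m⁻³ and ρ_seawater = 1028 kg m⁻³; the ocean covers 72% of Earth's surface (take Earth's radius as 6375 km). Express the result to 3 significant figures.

≈ 3.67×10^5 Gt

Required water volume = Δh × A = 0.97 m × 3.68×10^14 m² = 3.567×10^14 m³.
ρ_w = 1028 kg m⁻³, so the mass of water = 3.567×10^14 m³ × 1028 kg m⁻³ = 3.667×10^17 kg = 3.67×10^5 Gt (and the same mass of ice, by conservation).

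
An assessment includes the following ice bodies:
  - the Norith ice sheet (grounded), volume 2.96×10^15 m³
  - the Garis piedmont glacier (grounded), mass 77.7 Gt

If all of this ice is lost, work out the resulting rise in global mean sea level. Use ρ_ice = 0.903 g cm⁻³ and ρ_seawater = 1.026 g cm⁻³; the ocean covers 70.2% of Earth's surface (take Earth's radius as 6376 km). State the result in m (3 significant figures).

Norith: 2.96×10^15 m³ × (903/1026) = 2.605×10^15 m³ of water.
Garis: 77.7 Gt = 7.770×10^13 kg; dividing by ρ_w = 1.026 g cm⁻³ = 1026 kg m⁻³ gives 7.573×10^10 m³ of water.
Total added water ≈ 2.605×10^15 m³ over 3.59×10^14 m² → Δh = 7.26 m.

≈ 7.26 m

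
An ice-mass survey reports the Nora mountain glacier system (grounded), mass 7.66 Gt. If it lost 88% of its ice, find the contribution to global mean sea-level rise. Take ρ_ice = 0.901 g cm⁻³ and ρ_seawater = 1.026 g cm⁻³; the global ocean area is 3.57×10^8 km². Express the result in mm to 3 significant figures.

≈ 0.0184 mm

Nora: 0.88 × 7.66 Gt = 6.741×10^12 kg; dividing by ρ_w = 1.026 g cm⁻³ = 1026 kg m⁻³ gives 6.570×10^9 m³ of water.
Spread over 3.57×10^14 m² of ocean, Δh = 6.570×10^9 / 3.57×10^14 = 1.84×10^-5 m = 0.0184 mm.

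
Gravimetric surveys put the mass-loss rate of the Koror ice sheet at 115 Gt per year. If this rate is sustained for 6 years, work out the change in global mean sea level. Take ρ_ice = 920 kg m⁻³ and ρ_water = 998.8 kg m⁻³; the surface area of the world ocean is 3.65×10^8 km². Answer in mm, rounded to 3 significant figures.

≈ 1.89 mm

Total mass lost = 115 Gt/yr × 6 yr = 690.0 Gt = 6.900×10^14 kg.
ρ_w = 998.8 kg m⁻³, so water volume = 6.900×10^14 / 998.8 = 6.908×10^11 m³.
Δh = 6.908×10^11 / 3.65×10^14 = 1.89×10^-3 m = 1.89 mm.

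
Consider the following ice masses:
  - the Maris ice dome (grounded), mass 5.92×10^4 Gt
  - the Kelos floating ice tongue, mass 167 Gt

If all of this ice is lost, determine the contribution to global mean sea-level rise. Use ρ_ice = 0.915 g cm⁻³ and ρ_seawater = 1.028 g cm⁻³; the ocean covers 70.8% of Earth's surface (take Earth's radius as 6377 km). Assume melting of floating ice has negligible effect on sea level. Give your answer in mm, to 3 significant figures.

Maris: 5.92×10^4 Gt = 5.920×10^16 kg; dividing by ρ_w = 1.028 g cm⁻³ = 1028 kg m⁻³ gives 5.759×10^13 m³ of water.
The Kelos floating ice tongue is floating and already displaces its own weight of water, so its melt adds essentially nothing to sea level.
Total added water ≈ 5.759×10^13 m³ over 3.62×10^14 m² → Δh = 0.159 m = 159 mm.

≈ 159 mm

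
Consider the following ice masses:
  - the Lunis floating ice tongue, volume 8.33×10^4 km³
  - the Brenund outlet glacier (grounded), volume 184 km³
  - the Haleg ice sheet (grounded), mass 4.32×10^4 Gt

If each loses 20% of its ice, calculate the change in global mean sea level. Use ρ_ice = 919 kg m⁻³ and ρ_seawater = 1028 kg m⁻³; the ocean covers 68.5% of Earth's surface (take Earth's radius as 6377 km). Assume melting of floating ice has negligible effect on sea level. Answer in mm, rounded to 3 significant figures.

≈ 24.1 mm

The Lunis floating ice tongue is floating and already displaces its own weight of water, so its melt adds essentially nothing to sea level.
Brenund: 0.2 × 184 km³ × (919/1028) = 32.90 km³ of water.
Haleg: 0.2 × 4.32×10^4 Gt = 8.640×10^15 kg; dividing by ρ_w = 1028 kg m⁻³ gives 8.405×10^12 m³ of water.
Total added water ≈ 8.438×10^12 m³ over 3.50×10^14 m² → Δh = 0.0241 m = 24.1 mm.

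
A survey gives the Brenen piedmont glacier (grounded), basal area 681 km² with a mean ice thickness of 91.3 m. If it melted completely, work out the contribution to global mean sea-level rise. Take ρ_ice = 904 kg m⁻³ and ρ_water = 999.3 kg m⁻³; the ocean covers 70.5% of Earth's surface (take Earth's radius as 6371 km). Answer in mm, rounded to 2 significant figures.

Brenen: ice volume = 681 km² × 91.3 m = 62.18 km³; 62.18 × (904/999.3) = 56.25 km³ of water.
Spread over 3.60×10^14 m² of ocean, Δh = 5.625×10^10 / 3.60×10^14 = 1.56×10^-4 m = 0.16 mm.

≈ 0.16 mm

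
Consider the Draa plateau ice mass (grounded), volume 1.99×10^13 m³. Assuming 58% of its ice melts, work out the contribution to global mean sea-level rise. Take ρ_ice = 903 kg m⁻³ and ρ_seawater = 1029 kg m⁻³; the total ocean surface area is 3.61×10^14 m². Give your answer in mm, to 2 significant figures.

Draa: 0.58 × 1.99×10^13 m³ × (903/1029) = 1.013×10^13 m³ of water.
Spread over 3.61×10^14 m² of ocean, Δh = 1.013×10^13 / 3.61×10^14 = 0.0281 m = 28 mm.

≈ 28 mm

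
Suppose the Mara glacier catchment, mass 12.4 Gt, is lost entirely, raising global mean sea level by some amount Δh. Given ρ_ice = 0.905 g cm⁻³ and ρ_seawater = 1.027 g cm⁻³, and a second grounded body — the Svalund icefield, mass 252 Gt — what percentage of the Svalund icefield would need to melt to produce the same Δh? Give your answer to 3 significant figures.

Equal sea-level rise means equal mass of meltwater, i.e. equal mass of ice lost.
Ice mass of Mara: 1.240×10^13 kg; ice mass of Svalund: 2.520×10^14 kg.
Fraction required = 1.240×10^13 / 2.520×10^14 = 0.0492 → 4.92 %.

≈ 4.92 %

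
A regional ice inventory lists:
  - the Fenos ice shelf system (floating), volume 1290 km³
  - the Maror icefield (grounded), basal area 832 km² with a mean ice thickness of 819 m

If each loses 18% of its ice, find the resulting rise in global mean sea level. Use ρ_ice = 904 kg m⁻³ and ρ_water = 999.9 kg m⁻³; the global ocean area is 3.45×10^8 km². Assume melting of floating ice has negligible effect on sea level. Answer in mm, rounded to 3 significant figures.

≈ 0.321 mm

The Fenos ice shelf system is floating and already displaces its own weight of water, so its melt adds essentially nothing to sea level.
Maror: ice volume = 832 km² × 819 m = 681.4 km³; 0.18 × 681.4 × (904/999.9) = 110.9 km³ of water.
Total added water ≈ 1.109×10^11 m³ over 3.45×10^14 m² → Δh = 3.21×10^-4 m = 0.321 mm.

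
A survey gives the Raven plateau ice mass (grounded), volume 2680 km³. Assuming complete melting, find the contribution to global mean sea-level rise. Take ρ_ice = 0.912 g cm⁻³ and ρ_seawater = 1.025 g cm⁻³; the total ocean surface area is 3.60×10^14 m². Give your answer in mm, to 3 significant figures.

≈ 6.62 mm

Raven: 2680 km³ × (912/1025) = 2385 km³ of water.
Spread over 3.60×10^14 m² of ocean, Δh = 2.385×10^12 / 3.60×10^14 = 6.62×10^-3 m = 6.62 mm.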